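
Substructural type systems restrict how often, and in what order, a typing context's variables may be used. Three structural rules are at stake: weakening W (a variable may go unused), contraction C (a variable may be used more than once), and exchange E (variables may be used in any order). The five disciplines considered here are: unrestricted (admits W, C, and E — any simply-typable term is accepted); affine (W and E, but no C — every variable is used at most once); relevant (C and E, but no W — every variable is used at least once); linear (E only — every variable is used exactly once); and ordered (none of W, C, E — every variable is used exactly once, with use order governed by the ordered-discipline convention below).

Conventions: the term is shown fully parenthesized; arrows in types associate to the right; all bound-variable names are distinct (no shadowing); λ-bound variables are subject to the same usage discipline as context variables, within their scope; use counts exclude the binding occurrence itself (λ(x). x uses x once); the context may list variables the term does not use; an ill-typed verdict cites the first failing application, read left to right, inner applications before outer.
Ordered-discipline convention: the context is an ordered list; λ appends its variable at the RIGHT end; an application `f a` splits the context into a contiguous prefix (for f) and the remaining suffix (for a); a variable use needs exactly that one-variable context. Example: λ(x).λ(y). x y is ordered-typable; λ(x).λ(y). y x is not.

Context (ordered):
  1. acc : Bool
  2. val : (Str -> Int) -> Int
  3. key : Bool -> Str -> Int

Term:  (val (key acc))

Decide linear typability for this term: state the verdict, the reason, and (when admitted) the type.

yes — each of acc, val, key used exactly once; term : Int
counts: acc ×1; val ×1; key ×1
use order (left to right): val, key, acc
typing: ✓ — Int
summary: ordered ✗ · linear ✓ · affine ✓ · relevant ✓ · unrestricted ✓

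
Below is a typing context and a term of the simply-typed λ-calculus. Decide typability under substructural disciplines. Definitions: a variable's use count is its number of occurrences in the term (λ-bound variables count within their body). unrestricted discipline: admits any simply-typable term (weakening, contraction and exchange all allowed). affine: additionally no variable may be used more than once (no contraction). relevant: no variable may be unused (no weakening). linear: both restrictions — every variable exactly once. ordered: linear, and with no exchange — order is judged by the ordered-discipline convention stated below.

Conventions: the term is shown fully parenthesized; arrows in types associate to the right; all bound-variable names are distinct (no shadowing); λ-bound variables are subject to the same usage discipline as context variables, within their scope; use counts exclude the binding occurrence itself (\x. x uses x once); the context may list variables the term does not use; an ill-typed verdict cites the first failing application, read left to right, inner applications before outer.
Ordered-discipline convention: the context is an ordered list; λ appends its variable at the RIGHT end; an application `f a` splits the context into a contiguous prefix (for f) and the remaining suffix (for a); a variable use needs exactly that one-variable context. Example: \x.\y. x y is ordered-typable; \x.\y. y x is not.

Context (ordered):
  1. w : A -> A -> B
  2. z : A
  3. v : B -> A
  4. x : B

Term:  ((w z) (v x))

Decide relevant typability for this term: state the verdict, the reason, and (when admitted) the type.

yes — at least one use each (w, z, v, x); term : B
variable uses: w=1; z=1; v=1; x=1
left-to-right use order: w, z, v, x
typing: well-typed — term : B
per-discipline verdicts: ordered ✓ · linear ✓ · affine ✓ · relevant ✓ · unrestricted ✓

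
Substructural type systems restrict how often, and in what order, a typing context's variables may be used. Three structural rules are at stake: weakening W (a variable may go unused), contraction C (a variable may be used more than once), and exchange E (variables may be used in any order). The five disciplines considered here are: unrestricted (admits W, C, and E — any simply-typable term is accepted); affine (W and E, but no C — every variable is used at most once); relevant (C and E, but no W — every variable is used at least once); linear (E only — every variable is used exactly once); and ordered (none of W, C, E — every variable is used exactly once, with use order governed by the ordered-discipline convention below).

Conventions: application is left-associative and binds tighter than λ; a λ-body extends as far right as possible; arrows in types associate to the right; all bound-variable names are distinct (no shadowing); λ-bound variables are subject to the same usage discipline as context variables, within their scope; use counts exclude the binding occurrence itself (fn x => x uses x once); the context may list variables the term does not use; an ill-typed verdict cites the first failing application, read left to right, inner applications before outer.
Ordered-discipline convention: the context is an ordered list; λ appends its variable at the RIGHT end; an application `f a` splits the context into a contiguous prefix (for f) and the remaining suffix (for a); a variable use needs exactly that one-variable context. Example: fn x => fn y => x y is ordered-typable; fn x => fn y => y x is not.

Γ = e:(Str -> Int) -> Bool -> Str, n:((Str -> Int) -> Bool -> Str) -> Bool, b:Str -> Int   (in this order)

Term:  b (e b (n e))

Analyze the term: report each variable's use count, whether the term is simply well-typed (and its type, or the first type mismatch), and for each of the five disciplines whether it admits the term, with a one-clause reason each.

counts: e: 2, n: 1, b: 2
left-to-right use order: b, e, b, n, e
typing: well-typed — term : Int
ordered: ✗ — uses contraction: e ×2, b ×2
linear: ✗ — uses contraction: e ×2, b ×2
affine: ✗ — uses contraction: e ×2, b ×2
relevant: ✓ — e, n, b: all used, weakening unneeded
unrestricted: ✓ — type-checks (Int) and nothing is barred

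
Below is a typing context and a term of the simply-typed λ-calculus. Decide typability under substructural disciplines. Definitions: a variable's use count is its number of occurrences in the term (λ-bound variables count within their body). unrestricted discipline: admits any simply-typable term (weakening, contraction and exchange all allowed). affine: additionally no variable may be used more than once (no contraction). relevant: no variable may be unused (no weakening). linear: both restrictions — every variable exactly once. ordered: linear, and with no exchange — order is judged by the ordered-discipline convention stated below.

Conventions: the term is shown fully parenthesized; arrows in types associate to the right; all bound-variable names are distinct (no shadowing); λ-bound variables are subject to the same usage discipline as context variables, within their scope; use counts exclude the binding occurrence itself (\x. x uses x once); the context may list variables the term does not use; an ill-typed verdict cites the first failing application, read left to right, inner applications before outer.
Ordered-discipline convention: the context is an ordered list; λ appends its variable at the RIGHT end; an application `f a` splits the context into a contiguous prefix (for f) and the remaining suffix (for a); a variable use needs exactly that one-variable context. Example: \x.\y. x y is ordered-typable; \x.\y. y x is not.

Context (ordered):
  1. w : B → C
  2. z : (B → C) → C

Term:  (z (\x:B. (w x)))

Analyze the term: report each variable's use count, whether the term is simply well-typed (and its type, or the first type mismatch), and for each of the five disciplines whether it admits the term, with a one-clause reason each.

variable uses: w: 1, z: 1, x [bound]: 1
uses in reading order: z, w, x
typing: the term checks, with type C
ordered: ✗ — needs exchange: uses follow z, w, x
linear: ✓ — each of w, z, x used exactly once
affine: ✓ — at most one use each (w, z, x)
relevant: ✓ — w, z, x: all used, weakening unneeded
unrestricted: ✓ — simply typable at C; W, C, E all held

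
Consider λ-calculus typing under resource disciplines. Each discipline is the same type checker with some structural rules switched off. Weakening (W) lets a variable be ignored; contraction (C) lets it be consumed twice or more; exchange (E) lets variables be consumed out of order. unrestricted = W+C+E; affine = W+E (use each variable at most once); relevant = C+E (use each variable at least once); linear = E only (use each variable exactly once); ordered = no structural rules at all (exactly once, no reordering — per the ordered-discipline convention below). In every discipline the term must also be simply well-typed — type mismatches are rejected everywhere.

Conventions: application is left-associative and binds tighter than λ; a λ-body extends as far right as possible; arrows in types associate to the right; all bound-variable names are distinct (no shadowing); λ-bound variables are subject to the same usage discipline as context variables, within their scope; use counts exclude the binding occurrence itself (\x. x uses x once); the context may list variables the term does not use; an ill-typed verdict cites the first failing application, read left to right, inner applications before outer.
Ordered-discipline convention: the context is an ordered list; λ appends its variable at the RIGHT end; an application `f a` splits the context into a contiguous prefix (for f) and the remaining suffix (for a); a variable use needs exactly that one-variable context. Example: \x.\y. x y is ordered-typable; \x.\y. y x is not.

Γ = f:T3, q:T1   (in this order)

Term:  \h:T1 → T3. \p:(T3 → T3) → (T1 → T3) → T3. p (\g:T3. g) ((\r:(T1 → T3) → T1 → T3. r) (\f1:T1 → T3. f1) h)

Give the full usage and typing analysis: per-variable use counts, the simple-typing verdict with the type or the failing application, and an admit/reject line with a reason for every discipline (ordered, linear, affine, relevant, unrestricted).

counts: f: 0, q: 0, h [bound]: 1, p [bound]: 1, g [bound]: 1, r [bound]: 1, f1 [bound]: 1
uses in reading order: p, g, r, f1, h
typing: well-typed — term : (T1 → T3) → ((T3 → T3) → (T1 → T3) → T3) → T3
ordered: ✗, f, q left unused
linear: ✗, f, q left unused
affine: ✓, none of f, q, h, p, g, r, f1 used more than once
relevant: ✗, f, q left unused
unrestricted: ✓, well-typed at (T1 → T3) → ((T3 → T3) → (T1 → T3) → T3) → T3; no restrictions here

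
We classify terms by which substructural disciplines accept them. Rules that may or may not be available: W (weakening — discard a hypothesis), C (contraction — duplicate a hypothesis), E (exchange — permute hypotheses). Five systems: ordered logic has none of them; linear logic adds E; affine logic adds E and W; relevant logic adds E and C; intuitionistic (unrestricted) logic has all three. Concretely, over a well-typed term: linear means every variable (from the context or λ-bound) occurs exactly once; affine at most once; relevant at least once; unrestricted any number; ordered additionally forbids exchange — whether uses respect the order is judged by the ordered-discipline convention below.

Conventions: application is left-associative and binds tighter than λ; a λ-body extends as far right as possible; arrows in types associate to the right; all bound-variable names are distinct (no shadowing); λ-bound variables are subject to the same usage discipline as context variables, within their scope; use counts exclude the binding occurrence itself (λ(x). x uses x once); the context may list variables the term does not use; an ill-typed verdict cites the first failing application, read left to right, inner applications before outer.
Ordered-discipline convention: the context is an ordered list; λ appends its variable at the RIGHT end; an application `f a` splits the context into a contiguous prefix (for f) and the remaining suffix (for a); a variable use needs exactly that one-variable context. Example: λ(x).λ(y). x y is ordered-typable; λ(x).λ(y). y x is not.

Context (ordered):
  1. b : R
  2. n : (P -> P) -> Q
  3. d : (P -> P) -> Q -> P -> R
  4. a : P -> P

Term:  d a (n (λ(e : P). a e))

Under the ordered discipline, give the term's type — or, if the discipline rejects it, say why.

not well-typed under ordered — uses contraction: a ×2; b left unused
variable uses: b: 0×; n: 1×; d: 1×; a: 2×; e (λ-bound): 1×
uses in reading order: d, a, n, a, e
typing: well-typed at P -> R
all disciplines: ordered ✗; linear ✗; affine ✗; relevant ✗; unrestricted ✓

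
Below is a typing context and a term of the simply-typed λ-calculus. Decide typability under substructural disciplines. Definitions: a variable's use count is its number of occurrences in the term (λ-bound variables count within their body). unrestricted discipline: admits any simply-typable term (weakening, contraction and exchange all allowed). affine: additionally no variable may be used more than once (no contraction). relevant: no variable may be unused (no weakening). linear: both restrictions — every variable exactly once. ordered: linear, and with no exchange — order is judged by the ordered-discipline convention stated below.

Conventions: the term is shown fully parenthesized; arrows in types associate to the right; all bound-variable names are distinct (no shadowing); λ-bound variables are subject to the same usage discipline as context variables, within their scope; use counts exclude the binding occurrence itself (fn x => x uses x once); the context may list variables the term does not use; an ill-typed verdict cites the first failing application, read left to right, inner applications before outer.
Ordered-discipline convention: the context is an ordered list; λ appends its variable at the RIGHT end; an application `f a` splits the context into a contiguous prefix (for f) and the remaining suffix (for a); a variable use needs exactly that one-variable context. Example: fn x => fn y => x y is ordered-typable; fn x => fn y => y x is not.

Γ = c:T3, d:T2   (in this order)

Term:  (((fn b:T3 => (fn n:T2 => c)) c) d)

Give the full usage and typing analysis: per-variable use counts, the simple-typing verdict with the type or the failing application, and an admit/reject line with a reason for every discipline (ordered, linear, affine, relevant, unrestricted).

counts: c=2, d=1, b (bound)=0, n (bound)=0
order of uses: c, c, d
typing: ✓ — T3
ordered: ✗ — c ×2 used more than once (contraction); b, n never used (weakening)
linear: ✗ — c ×2 used more than once (contraction); b, n never used (weakening)
affine: ✗ — c ×2 used more than once (contraction)
relevant: ✗ — b, n never used (weakening)
unrestricted: ✓ — well-typed at T3; no restrictions here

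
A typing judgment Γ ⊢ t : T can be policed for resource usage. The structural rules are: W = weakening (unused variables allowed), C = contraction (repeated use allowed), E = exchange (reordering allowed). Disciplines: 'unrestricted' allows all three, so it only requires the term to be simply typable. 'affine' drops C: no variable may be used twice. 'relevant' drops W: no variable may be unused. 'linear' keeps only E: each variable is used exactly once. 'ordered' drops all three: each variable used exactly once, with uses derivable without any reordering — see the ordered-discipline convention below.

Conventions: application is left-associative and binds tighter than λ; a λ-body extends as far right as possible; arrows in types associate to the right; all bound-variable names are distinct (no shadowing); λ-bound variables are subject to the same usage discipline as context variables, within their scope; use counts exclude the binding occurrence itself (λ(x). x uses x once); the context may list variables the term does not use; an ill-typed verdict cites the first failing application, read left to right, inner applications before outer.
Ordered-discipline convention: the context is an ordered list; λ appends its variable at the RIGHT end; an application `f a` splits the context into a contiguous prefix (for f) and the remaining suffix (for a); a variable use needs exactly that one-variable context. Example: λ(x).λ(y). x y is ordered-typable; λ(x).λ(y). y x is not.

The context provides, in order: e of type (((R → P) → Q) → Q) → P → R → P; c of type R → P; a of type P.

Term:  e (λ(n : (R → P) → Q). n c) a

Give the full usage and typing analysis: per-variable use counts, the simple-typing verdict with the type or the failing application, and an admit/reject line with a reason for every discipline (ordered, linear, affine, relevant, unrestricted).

use counts: e=1, c=1, a=1, n [bound]=1
left-to-right use order: e, n, c, a
typing: well-typed at R → P
ordered: ✗, needs exchange: uses follow e, n, c, a
linear: ✓, each of e, c, a, n used exactly once
affine: ✓, none of e, c, a, n used more than once
relevant: ✓, e, c, a, n: all used, weakening unneeded
unrestricted: ✓, typability at R → P is all that's needed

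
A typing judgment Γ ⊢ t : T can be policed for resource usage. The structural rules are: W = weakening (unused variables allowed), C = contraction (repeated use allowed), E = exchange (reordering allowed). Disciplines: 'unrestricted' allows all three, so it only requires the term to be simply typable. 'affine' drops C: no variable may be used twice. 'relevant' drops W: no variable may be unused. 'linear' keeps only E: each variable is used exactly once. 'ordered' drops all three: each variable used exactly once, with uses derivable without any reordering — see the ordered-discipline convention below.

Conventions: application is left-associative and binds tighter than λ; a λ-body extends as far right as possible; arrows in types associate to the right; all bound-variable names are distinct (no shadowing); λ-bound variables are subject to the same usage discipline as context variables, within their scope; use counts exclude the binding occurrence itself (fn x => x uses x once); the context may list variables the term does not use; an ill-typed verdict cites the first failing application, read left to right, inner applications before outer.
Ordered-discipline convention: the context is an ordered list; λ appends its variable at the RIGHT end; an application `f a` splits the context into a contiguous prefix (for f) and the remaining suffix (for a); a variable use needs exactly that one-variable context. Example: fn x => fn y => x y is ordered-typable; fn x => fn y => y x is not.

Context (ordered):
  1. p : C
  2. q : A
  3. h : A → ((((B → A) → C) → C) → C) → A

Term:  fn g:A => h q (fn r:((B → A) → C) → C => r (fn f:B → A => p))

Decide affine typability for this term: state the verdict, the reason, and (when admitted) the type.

yes — none of p, q, h, g, r, f used more than once; term : A → A
counts: p ×1; q ×1; h ×1; g [bound] ×0; r [bound] ×1; f [bound] ×0
left-to-right use order: h, q, r, p
typing: well-typed at A → A
all disciplines: ordered ✗, linear ✗, affine ✓, relevant ✗, unrestricted ✓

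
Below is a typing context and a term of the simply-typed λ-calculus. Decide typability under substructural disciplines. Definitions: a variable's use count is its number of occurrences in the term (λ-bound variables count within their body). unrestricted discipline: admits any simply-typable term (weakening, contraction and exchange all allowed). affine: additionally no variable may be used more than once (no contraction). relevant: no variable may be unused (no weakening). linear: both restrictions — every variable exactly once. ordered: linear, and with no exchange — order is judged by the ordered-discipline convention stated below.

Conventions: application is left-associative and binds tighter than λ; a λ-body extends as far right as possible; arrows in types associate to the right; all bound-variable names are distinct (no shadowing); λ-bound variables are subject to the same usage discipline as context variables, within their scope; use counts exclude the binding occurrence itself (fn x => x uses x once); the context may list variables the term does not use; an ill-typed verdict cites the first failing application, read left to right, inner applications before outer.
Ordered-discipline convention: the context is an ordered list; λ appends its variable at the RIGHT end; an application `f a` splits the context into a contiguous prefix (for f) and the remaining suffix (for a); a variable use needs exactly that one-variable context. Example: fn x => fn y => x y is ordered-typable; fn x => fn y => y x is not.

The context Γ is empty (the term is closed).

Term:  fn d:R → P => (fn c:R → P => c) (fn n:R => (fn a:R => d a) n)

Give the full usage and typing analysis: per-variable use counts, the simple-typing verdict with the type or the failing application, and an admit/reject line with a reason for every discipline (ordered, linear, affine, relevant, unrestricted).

use counts: d (λ-bound): 1×; c (λ-bound): 1×; n (λ-bound): 1×; a (λ-bound): 1×
use order (left to right): c, d, a, n
typing: the term checks, with type (R → P) → R → P
ordered: ✓ — d, c, n, a once each; derivable with no W/C/E
linear: ✓ — exactly-once usage across d, c, n, a
affine: ✓ — no duplicate uses among d, c, n, a
relevant: ✓ — none of d, c, n, a goes unused
unrestricted: ✓ — typability at (R → P) → R → P is all that's needed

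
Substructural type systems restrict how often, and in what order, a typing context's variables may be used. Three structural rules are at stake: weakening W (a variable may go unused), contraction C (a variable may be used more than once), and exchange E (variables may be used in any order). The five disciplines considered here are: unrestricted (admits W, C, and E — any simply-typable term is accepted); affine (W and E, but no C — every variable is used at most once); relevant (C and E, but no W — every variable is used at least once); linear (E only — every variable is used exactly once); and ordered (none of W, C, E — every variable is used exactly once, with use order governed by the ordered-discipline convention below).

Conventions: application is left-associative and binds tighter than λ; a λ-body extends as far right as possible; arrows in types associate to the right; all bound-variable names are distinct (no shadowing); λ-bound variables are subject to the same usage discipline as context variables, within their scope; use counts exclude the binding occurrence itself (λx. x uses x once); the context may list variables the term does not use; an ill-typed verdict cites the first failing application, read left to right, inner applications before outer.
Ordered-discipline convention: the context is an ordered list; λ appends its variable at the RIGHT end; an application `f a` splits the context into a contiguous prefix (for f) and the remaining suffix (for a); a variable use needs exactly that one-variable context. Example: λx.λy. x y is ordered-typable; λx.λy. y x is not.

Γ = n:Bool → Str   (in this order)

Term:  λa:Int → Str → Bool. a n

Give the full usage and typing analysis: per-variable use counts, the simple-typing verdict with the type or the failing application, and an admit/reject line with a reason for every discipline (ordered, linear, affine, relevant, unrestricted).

variable uses: n=1; a [bound]=1
use order (left to right): a, n
typing: ill-typed: an argument Bool → Str mismatches the expected Int
ordered ✗ (a type mismatch blocks all five)
linear ✗ (the type mismatch rejects it)
affine ✗ (not simply typable)
relevant ✗ (fails simple typing)
unrestricted ✗ (a type mismatch blocks all five)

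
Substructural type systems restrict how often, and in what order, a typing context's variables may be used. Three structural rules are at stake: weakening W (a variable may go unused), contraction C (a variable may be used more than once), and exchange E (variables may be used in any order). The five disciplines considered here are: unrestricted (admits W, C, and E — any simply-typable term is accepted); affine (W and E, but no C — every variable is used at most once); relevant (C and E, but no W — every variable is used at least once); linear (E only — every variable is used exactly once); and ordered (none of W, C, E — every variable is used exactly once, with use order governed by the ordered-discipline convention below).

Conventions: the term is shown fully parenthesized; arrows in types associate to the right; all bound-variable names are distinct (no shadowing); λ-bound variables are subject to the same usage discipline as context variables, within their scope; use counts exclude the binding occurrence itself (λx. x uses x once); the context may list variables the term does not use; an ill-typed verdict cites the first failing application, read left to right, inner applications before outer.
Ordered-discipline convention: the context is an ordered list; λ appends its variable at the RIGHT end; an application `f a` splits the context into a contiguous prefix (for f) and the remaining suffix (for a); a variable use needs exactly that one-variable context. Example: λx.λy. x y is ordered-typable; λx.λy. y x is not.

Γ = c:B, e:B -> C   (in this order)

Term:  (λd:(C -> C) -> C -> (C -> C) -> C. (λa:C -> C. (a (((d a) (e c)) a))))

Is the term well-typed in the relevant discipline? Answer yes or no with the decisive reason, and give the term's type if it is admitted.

yes — every one of c, e, d, a appears; term : ((C -> C) -> C -> (C -> C) -> C) -> (C -> C) -> C
variable uses: c: 1, e: 1, d (bound): 1, a (bound): 3
use order (left to right): a, d, a, e, c, a
typing: well-typed at ((C -> C) -> C -> (C -> C) -> C) -> (C -> C) -> C
summary: ordered ✗, linear ✗, affine ✗, relevant ✓, unrestricted ✓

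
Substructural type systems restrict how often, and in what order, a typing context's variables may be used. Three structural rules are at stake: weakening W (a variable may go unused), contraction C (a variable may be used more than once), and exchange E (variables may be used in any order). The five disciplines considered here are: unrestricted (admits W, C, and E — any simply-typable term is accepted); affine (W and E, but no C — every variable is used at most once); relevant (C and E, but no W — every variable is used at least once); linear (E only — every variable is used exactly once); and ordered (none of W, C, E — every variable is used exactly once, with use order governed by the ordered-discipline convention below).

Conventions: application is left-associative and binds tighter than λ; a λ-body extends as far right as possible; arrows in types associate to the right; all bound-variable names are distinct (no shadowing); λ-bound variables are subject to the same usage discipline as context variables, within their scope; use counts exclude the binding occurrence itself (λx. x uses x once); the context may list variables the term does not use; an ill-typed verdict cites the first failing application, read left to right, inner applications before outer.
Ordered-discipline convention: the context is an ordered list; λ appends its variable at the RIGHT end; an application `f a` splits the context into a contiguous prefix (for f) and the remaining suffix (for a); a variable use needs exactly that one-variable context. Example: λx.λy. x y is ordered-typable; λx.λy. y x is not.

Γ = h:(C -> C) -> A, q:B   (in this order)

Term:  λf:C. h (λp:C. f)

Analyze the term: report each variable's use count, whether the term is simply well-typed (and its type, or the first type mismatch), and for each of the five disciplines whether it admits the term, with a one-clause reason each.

counts: h ×1; q ×0; f (bound) ×1; p (bound) ×0
left-to-right use order: h, f
typing: ✓ — C -> A
ordered: ✗ — q, p never used (weakening)
linear: ✗ — q, p never used (weakening)
affine: ✓ — at most one use each (h, q, f, p)
relevant: ✗ — q, p never used (weakening)
unrestricted: ✓ — typability at C -> A is all that's needed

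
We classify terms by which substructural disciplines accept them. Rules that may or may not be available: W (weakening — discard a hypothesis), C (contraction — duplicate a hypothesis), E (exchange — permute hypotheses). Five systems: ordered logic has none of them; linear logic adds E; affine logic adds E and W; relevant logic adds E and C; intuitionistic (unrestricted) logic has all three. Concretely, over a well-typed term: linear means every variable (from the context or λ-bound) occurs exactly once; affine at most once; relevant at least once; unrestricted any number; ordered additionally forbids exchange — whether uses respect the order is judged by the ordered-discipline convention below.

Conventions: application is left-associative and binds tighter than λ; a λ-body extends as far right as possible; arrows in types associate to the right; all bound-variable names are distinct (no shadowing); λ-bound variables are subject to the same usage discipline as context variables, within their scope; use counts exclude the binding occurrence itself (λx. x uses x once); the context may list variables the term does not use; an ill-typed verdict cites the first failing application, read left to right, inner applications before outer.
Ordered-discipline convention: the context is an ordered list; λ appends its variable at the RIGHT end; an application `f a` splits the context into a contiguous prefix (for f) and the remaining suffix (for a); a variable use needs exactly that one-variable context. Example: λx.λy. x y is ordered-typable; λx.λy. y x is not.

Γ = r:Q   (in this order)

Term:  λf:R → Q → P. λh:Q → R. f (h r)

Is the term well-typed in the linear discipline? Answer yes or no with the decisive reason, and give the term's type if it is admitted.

yes — single use per variable (r, f, h); term : (R → Q → P) → (Q → R) → Q → P
counts: r ×1, f (bound) ×1, h (bound) ×1
use order (left to right): f, h, r
typing: well-typed — term : (R → Q → P) → (Q → R) → Q → P
summary: ordered ✗, linear ✓, affine ✓, relevant ✓, unrestricted ✓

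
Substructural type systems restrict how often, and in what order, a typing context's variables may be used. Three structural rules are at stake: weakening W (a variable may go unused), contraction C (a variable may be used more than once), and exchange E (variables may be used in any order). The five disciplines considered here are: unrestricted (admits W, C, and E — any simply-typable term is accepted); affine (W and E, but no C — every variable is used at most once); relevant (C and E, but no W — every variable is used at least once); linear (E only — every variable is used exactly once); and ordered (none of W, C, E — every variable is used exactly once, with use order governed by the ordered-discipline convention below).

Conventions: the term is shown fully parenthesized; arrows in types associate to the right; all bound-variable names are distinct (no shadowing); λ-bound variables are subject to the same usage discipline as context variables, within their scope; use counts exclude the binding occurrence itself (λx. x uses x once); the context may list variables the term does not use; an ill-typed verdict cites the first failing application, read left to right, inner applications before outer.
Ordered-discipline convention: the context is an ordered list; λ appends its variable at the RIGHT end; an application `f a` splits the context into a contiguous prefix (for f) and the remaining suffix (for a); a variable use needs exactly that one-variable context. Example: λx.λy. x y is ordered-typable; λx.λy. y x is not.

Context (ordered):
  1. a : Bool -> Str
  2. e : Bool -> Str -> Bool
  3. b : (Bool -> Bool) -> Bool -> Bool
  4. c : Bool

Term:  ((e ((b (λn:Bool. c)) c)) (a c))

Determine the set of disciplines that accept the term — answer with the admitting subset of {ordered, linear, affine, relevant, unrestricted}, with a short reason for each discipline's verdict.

admitting disciplines: unrestricted
counts: a: 1×; e: 1×; b: 1×; c: 3×; n (λ-bound): 0×
left-to-right use order: e, b, c, c, a, c
typing: well-typed — term : Bool
ordered: ✗, c ×3 used more than once (contraction); needs weakening: n unused
linear: ✗, c ×3 used more than once (contraction); needs weakening: n unused
affine: ✗, c ×3 used more than once (contraction)
relevant: ✗, needs weakening: n unused
unrestricted: ✓, typability at Bool is all that's needed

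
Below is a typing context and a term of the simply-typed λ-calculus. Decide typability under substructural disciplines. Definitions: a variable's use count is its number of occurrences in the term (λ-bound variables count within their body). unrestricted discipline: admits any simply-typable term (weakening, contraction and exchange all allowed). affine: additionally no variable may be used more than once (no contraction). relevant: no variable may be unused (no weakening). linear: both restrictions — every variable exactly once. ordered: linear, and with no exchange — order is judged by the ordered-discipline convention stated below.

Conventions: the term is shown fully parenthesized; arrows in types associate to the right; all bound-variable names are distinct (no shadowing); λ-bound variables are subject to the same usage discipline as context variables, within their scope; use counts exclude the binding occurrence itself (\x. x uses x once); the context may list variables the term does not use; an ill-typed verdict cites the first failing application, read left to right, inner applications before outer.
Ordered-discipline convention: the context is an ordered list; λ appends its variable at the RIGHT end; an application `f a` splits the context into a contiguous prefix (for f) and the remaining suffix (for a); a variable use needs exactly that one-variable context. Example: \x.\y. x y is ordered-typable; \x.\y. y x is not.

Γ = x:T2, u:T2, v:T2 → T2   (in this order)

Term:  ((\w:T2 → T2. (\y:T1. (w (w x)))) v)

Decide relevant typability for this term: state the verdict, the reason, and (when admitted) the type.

no — unused: u, y — weakening required
variable uses: x: 1×, u: 0×, v: 1×, w (bound): 2×, y (bound): 0×
uses in reading order: w, w, x, v
typing: well-typed — term : T1 → T2
all disciplines: ordered ✗; linear ✗; affine ✗; relevant ✗; unrestricted ✓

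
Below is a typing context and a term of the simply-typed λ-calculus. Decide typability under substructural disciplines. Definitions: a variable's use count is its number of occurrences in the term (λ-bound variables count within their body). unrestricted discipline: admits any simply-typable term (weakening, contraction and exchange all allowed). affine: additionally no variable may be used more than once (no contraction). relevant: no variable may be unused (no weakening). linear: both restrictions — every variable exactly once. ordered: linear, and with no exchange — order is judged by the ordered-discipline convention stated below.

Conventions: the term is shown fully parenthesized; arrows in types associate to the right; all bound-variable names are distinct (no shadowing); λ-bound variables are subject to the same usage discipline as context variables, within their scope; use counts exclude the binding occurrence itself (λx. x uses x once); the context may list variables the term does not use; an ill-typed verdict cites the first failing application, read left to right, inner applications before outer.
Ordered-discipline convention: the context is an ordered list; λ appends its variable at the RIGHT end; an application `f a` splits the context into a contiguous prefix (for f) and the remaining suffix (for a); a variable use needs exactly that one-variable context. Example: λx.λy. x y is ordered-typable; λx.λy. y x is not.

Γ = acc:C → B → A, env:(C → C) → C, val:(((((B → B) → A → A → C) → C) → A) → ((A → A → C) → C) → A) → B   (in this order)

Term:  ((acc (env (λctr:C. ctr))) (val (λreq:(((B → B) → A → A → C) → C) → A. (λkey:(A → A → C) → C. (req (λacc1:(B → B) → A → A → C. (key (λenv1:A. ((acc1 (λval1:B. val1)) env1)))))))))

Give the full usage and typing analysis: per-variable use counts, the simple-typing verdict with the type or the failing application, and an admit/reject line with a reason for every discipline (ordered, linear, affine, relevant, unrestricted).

variable uses: acc ×1, env ×1, val ×1, ctr (λ-bound) ×1, req (λ-bound) ×1, key (λ-bound) ×1, acc1 (λ-bound) ×1, env1 (λ-bound) ×1, val1 (λ-bound) ×1
left-to-right use order: acc, env, ctr, val, req, key, acc1, val1, env1
typing: well-typed at A
ordered: ✓, acc, env, val, ctr, req, key, acc1, env1, val1 once each; derivable with no W/C/E
linear: ✓, exactly-once usage across acc, env, val, ctr, req, key, acc1, env1, val1
affine: ✓, no duplicate uses among acc, env, val, ctr, req, key, acc1, env1, val1
relevant: ✓, acc, env, val, ctr, req, key, acc1, env1, val1: all used, weakening unneeded
unrestricted: ✓, simply typable at A; W, C, E all held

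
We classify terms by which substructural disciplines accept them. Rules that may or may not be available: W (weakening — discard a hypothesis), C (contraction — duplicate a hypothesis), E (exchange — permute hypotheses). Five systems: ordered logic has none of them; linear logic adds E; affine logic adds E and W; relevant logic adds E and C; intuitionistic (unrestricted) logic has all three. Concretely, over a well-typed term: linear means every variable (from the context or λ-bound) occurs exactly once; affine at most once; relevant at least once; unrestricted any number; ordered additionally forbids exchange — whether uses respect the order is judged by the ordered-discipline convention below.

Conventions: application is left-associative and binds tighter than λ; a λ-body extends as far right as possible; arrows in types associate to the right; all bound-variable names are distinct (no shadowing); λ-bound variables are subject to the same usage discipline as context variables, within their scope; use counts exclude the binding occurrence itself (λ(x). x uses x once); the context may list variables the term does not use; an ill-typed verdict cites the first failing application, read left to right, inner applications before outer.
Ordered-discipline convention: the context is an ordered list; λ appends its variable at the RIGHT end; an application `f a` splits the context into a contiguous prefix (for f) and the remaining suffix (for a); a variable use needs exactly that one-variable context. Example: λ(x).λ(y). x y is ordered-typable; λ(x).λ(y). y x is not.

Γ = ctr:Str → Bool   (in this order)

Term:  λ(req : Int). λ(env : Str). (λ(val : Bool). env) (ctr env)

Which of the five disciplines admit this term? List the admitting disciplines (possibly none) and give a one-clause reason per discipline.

admitting disciplines: unrestricted
variable uses: ctr ×1; req (bound) ×0; env (bound) ×2; val (bound) ×0
left-to-right use order: env, ctr, env
typing: well-typed at Int → Str → Str
ordered ✗ (env ×2 used more than once (contraction); req, val never used (weakening))
linear ✗ (env ×2 used more than once (contraction); req, val never used (weakening))
affine ✗ (env ×2 used more than once (contraction))
relevant ✗ (req, val never used (weakening))
unrestricted ✓ (typability at Int → Str → Str is all that's needed)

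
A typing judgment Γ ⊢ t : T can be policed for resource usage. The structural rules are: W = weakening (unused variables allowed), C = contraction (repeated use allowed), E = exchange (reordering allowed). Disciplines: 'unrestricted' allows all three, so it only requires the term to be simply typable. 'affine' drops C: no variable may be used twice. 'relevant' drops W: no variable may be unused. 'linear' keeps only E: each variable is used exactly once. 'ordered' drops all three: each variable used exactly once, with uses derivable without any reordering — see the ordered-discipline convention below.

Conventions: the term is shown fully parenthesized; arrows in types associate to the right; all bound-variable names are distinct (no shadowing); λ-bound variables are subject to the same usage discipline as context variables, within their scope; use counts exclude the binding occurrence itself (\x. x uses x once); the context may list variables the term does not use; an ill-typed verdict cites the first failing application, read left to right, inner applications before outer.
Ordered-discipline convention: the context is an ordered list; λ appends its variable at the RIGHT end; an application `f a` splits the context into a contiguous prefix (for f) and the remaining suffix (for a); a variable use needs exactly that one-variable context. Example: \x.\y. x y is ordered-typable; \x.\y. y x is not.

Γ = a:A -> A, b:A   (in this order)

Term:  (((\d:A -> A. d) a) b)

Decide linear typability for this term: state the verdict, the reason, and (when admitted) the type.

yes — exactly-once usage across a, b, d; term : A
counts: a=1; b=1; d [bound]=1
use order (left to right): d, a, b
typing: the term checks, with type A
summary: ordered ✓; linear ✓; affine ✓; relevant ✓; unrestricted ✓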